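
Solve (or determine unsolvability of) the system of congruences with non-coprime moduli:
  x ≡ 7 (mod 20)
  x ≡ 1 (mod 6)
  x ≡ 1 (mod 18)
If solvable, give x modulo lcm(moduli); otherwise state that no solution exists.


Moduli 20, 6, 18 are not pairwise coprime, so CRT works modulo lcm(m_i) when all pairwise compatibility conditions hold.
Pairwise compatibility: gcd(m_i, m_j) must divide a_i - a_j for every pair.
Merge one congruence at a time:
  Start: x ≡ 7 (mod 20).
  Combine with x ≡ 1 (mod 6): gcd(20, 6) = 2; 1 - 7 = -6, which IS divisible by 2, so compatible.
    Write x = 7 + 20·t and substitute into x ≡ 1 (mod 6): 20·t ≡ 1 − 7 = -6 (mod 6).
    Divide the congruence (and modulus) by g = 2: 10·t ≡ -3 (mod 3).
    Reduce coefficients mod 3: 1·t ≡ 0 (mod 3).
    So t ≡ 0 (mod 3).
    Then x = 7 + 20·0 = 7, valid modulo lcm(20, 6) = 60: x ≡ 7 (mod 60).
  Combine with x ≡ 1 (mod 18): gcd(60, 18) = 6; 1 - 7 = -6, which IS divisible by 6, so compatible.
    Write x = 7 + 60·t and substitute into x ≡ 1 (mod 18): 60·t ≡ 1 − 7 = -6 (mod 18).
    Divide the congruence (and modulus) by g = 6: 10·t ≡ -1 (mod 3).
    Reduce coefficients mod 3: 1·t ≡ 2 (mod 3).
    So t ≡ 2 (mod 3).
    Then x = 7 + 60·2 = 127, valid modulo lcm(60, 18) = 180: x ≡ 127 (mod 180).
Verify: 127 mod 20 = 7, 127 mod 6 = 1, 127 mod 18 = 1.

x ≡ 127 (mod 180).


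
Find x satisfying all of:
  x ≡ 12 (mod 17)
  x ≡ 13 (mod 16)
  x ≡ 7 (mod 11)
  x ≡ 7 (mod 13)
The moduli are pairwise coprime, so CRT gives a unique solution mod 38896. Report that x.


Product of moduli M = 17 · 16 · 11 · 13 = 38896.
Merge one congruence at a time:
  Start: x ≡ 12 (mod 17).
  Combine with x ≡ 13 (mod 16); new modulus lcm = 272.
    Write x = 12 + 17·t and substitute into x ≡ 13 (mod 16): 17·t ≡ 13 − 12 = 1 (mod 16).
    Reduce coefficients mod 16: 1·t ≡ 1 (mod 16).
    So t ≡ 1 (mod 16).
    Then x = 12 + 17·1 = 29, valid modulo lcm(17, 16) = 272: x ≡ 29 (mod 272).
  Combine with x ≡ 7 (mod 11); new modulus lcm = 2992.
    Write x = 29 + 272·t and substitute into x ≡ 7 (mod 11): 272·t ≡ 7 − 29 = -22 (mod 11).
    Reduce coefficients mod 11: 8·t ≡ 0 (mod 11).
    The inverse of 8 mod 11 is 7 (since 8·7 = 56 = 5·11 + 1), so t ≡ 7·0 = 0 ≡ 0 (mod 11).
    Then x = 29 + 272·0 = 29, valid modulo lcm(272, 11) = 2992: x ≡ 29 (mod 2992).
  Combine with x ≡ 7 (mod 13); new modulus lcm = 38896.
    Write x = 29 + 2992·t and substitute into x ≡ 7 (mod 13): 2992·t ≡ 7 − 29 = -22 (mod 13).
    Reduce coefficients mod 13: 2·t ≡ 4 (mod 13).
    The inverse of 2 mod 13 is 7 (since 2·7 = 14 = 1·13 + 1), so t ≡ 7·4 = 28 ≡ 2 (mod 13).
    Then x = 29 + 2992·2 = 6013, valid modulo lcm(2992, 13) = 38896: x ≡ 6013 (mod 38896).
Verify against each original: 6013 mod 17 = 12, 6013 mod 16 = 13, 6013 mod 11 = 7, 6013 mod 13 = 7.

x ≡ 6013 (mod 38896).


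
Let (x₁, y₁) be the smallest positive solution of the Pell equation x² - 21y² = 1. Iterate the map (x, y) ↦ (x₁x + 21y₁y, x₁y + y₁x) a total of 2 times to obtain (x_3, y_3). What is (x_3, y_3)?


Step 1: Find the fundamental solution (x₁, y₁) of x² - 21y² = 1.
  Expand √21 as a continued fraction. a₀ = ⌊√21⌋ = 4; iterate m_{k+1} = d_k·a_k − m_k, d_{k+1} = (21 − m_{k+1}²)/d_k, a_{k+1} = ⌊(a₀ + m_{k+1})/d_{k+1}⌋ (starting m₀ = 0, d₀ = 1), with convergents p_k = a_k·p_{k-1} + p_{k-2}, q_k = a_k·q_{k-1} + q_{k-2} (p₋₁ = 1, q₋₁ = 0):
  k = 0: a₀ = 4; p₀/q₀ = 4/1; p₀² − 21·q₀² = 16 − 21 = -5.
  k = 1: m = 4, d = 5, a = ⌊(4 + 4)/5⌋ = 1; p/q = (1·4 + 1)/(1·1 + 0) = 5/1; p² − 21·q² = 25 − 21 = 4.
  k = 2: m = 1, d = 4, a = ⌊(4 + 1)/4⌋ = 1; p/q = (1·5 + 4)/(1·1 + 1) = 9/2; p² − 21·q² = 81 − 84 = -3.
  k = 3: m = 3, d = 3, a = ⌊(4 + 3)/3⌋ = 2; p/q = (2·9 + 5)/(2·2 + 1) = 23/5; p² − 21·q² = 529 − 525 = 4.
  k = 4: m = 3, d = 4, a = ⌊(4 + 3)/4⌋ = 1; p/q = (1·23 + 9)/(1·5 + 2) = 32/7; p² − 21·q² = 1024 − 1029 = -5.
  k = 5: m = 1, d = 5, a = ⌊(4 + 1)/5⌋ = 1; p/q = (1·32 + 23)/(1·7 + 5) = 55/12; p² − 21·q² = 3025 − 3024 = 1.
  The first convergent with p² − 21·q² = 1 gives the fundamental solution (x₁, y₁) = (55, 12).
Step 2: Apply the recurrence (x_{n+1}, y_{n+1}) = (x₁x_n + 21y₁y_n, x₁y_n + y₁x_n) repeatedly.
  From (x_1, y_1) = (55, 12): x_2 = 55·55 + 21·12·12 = 6049; y_2 = 55·12 + 12·55 = 1320.
  From (x_2, y_2) = (6049, 1320): x_3 = 55·6049 + 21·12·1320 = 665335; y_3 = 55·1320 + 12·6049 = 145188.
Step 3: Verify x_3² - 21·y_3² = 442670662225 - 442670662224 = 1 (should be 1). ✓

(x_1, y_1) = (55, 12); (x_3, y_3) = (665335, 145188).


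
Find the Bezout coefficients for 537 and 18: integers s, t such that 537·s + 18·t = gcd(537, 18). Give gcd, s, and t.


Euclidean algorithm on (537, 18) — divide until remainder is 0:
  537 = 29 · 18 + 15
  18 = 1 · 15 + 3
  15 = 5 · 3 + 0
gcd(537, 18) = 3.
Track Bezout coefficients alongside the remainders: start with r₀ = 537 = a·1 + b·0 (s = 1, t = 0) and r₁ = 18 = a·0 + b·1 (s = 0, t = 1); each new remainder r_{k+1} = r_{k-1} − q_k·r_k inherits s_{k+1} = s_{k-1} − q_k·s_k, t_{k+1} = t_{k-1} − q_k·t_k, so r_k = a·s_k + b·t_k at every step:
  q = 29: r = 15, s = 1 − 29·0 = 1, t = 0 − 29·1 = -29  (check: 537·1 + 18·(-29) = 15)
  q = 1: r = 3, s = 0 − 1·1 = -1, t = 1 − 1·(-29) = 30  (check: 537·(-1) + 18·30 = 3)
The row with r = 3 (the gcd) gives the Bezout coefficients s = -1, t = 30.
Result: 537 · (-1) + 18 · (30) = 3.

gcd(537, 18) = 3; s = -1, t = 30 (check: 537·(-1) + 18·30 = 3).


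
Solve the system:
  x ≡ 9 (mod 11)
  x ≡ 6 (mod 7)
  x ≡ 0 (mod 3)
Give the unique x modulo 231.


Moduli 11, 7, 3 are pairwise coprime; by CRT there is a unique solution modulo M = 11 · 7 · 3 = 231.
Solve pairwise, accumulating the modulus:
  Start with x ≡ 9 (mod 11).
  Combine with x ≡ 6 (mod 7): since gcd(11, 7) = 1, we get a unique residue mod 77.
    Write x = 9 + 11·t and substitute into x ≡ 6 (mod 7): 11·t ≡ 6 − 9 = -3 (mod 7).
    Reduce coefficients mod 7: 4·t ≡ 4 (mod 7).
    The inverse of 4 mod 7 is 2 (since 4·2 = 8 = 1·7 + 1), so t ≡ 2·4 = 8 ≡ 1 (mod 7).
    Then x = 9 + 11·1 = 20, valid modulo lcm(11, 7) = 77: x ≡ 20 (mod 77).
  Combine with x ≡ 0 (mod 3): since gcd(77, 3) = 1, we get a unique residue mod 231.
    Write x = 20 + 77·t and substitute into x ≡ 0 (mod 3): 77·t ≡ 0 − 20 = -20 (mod 3).
    Reduce coefficients mod 3: 2·t ≡ 1 (mod 3).
    The inverse of 2 mod 3 is 2 (since 2·2 = 4 = 1·3 + 1), so t ≡ 2·1 = 2 ≡ 2 (mod 3).
    Then x = 20 + 77·2 = 174, valid modulo lcm(77, 3) = 231: x ≡ 174 (mod 231).
Verify: 174 mod 11 = 9 ✓, 174 mod 7 = 6 ✓, 174 mod 3 = 0 ✓.

x ≡ 174 (mod 231).


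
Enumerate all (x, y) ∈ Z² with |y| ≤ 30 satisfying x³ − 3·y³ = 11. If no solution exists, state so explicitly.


The equation is x³ - 3y³ = 11. For fixed y, x³ = 3·y³ + 11, so a solution requires the RHS to be a perfect cube.
Strategy: iterate y from -30 to 30, compute RHS = 3·y³ + 11, and check whether it is a (positive or negative) perfect cube.
Check small values of y:
  y = 0: RHS = 11 is not a perfect cube.
  y = 1: RHS = 14 is not a perfect cube.
  y = -1: RHS = 8 = (2)³ ⇒ x = 2 works.
  y = 2: RHS = 35 is not a perfect cube.
  y = -2: RHS = -13 is not a perfect cube.
  y = 3: RHS = 92 is not a perfect cube.
  y = -3: RHS = -70 is not a perfect cube.
Continuing the search up to |y| = 30 finds no further solutions beyond those listed.
Collected solutions: (2, -1).

Solutions (with |y| ≤ 30): (2, -1).


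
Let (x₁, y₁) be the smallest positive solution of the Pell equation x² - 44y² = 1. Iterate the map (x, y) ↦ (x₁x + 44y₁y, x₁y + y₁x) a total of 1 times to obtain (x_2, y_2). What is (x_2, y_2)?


Step 1: Find the fundamental solution (x₁, y₁) of x² - 44y² = 1.
  Expand √44 as a continued fraction. a₀ = ⌊√44⌋ = 6; iterate m_{k+1} = d_k·a_k − m_k, d_{k+1} = (44 − m_{k+1}²)/d_k, a_{k+1} = ⌊(a₀ + m_{k+1})/d_{k+1}⌋ (starting m₀ = 0, d₀ = 1), with convergents p_k = a_k·p_{k-1} + p_{k-2}, q_k = a_k·q_{k-1} + q_{k-2} (p₋₁ = 1, q₋₁ = 0):
  k = 0: a₀ = 6; p₀/q₀ = 6/1; p₀² − 44·q₀² = 36 − 44 = -8.
  k = 1: m = 6, d = 8, a = ⌊(6 + 6)/8⌋ = 1; p/q = (1·6 + 1)/(1·1 + 0) = 7/1; p² − 44·q² = 49 − 44 = 5.
  k = 2: m = 2, d = 5, a = ⌊(6 + 2)/5⌋ = 1; p/q = (1·7 + 6)/(1·1 + 1) = 13/2; p² − 44·q² = 169 − 176 = -7.
  k = 3: m = 3, d = 7, a = ⌊(6 + 3)/7⌋ = 1; p/q = (1·13 + 7)/(1·2 + 1) = 20/3; p² − 44·q² = 400 − 396 = 4.
  k = 4: m = 4, d = 4, a = ⌊(6 + 4)/4⌋ = 2; p/q = (2·20 + 13)/(2·3 + 2) = 53/8; p² − 44·q² = 2809 − 2816 = -7.
  k = 5: m = 4, d = 7, a = ⌊(6 + 4)/7⌋ = 1; p/q = (1·53 + 20)/(1·8 + 3) = 73/11; p² − 44·q² = 5329 − 5324 = 5.
  k = 6: m = 3, d = 5, a = ⌊(6 + 3)/5⌋ = 1; p/q = (1·73 + 53)/(1·11 + 8) = 126/19; p² − 44·q² = 15876 − 15884 = -8.
  k = 7: m = 2, d = 8, a = ⌊(6 + 2)/8⌋ = 1; p/q = (1·126 + 73)/(1·19 + 11) = 199/30; p² − 44·q² = 39601 − 39600 = 1.
  The first convergent with p² − 44·q² = 1 gives the fundamental solution (x₁, y₁) = (199, 30).
Step 2: Apply the recurrence (x_{n+1}, y_{n+1}) = (x₁x_n + 44y₁y_n, x₁y_n + y₁x_n) repeatedly.
  From (x_1, y_1) = (199, 30): x_2 = 199·199 + 44·30·30 = 79201; y_2 = 199·30 + 30·199 = 11940.
Step 3: Verify x_2² - 44·y_2² = 6272798401 - 6272798400 = 1 (should be 1). ✓

(x_1, y_1) = (199, 30); (x_2, y_2) = (79201, 11940).


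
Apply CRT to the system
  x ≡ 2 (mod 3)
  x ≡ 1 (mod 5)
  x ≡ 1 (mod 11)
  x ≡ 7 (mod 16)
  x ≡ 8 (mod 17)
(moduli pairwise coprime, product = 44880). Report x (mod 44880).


Product of moduli M = 3 · 5 · 11 · 16 · 17 = 44880.
Merge one congruence at a time:
  Start: x ≡ 2 (mod 3).
  Combine with x ≡ 1 (mod 5); new modulus lcm = 15.
    Write x = 2 + 3·t and substitute into x ≡ 1 (mod 5): 3·t ≡ 1 − 2 = -1 (mod 5).
    Reduce coefficients mod 5: 3·t ≡ 4 (mod 5).
    The inverse of 3 mod 5 is 2 (since 3·2 = 6 = 1·5 + 1), so t ≡ 2·4 = 8 ≡ 3 (mod 5).
    Then x = 2 + 3·3 = 11, valid modulo lcm(3, 5) = 15: x ≡ 11 (mod 15).
  Combine with x ≡ 1 (mod 11); new modulus lcm = 165.
    Write x = 11 + 15·t and substitute into x ≡ 1 (mod 11): 15·t ≡ 1 − 11 = -10 (mod 11).
    Reduce coefficients mod 11: 4·t ≡ 1 (mod 11).
    The inverse of 4 mod 11 is 3 (since 4·3 = 12 = 1·11 + 1), so t ≡ 3·1 = 3 ≡ 3 (mod 11).
    Then x = 11 + 15·3 = 56, valid modulo lcm(15, 11) = 165: x ≡ 56 (mod 165).
  Combine with x ≡ 7 (mod 16); new modulus lcm = 2640.
    Write x = 56 + 165·t and substitute into x ≡ 7 (mod 16): 165·t ≡ 7 − 56 = -49 (mod 16).
    Reduce coefficients mod 16: 5·t ≡ 15 (mod 16).
    The inverse of 5 mod 16 is 13 (since 5·13 = 65 = 4·16 + 1), so t ≡ 13·15 = 195 ≡ 3 (mod 16).
    Then x = 56 + 165·3 = 551, valid modulo lcm(165, 16) = 2640: x ≡ 551 (mod 2640).
  Combine with x ≡ 8 (mod 17); new modulus lcm = 44880.
    Write x = 551 + 2640·t and substitute into x ≡ 8 (mod 17): 2640·t ≡ 8 − 551 = -543 (mod 17).
    Reduce coefficients mod 17: 5·t ≡ 1 (mod 17).
    The inverse of 5 mod 17 is 7 (since 5·7 = 35 = 2·17 + 1), so t ≡ 7·1 = 7 ≡ 7 (mod 17).
    Then x = 551 + 2640·7 = 19031, valid modulo lcm(2640, 17) = 44880: x ≡ 19031 (mod 44880).
Verify against each original: 19031 mod 3 = 2, 19031 mod 5 = 1, 19031 mod 11 = 1, 19031 mod 16 = 7, 19031 mod 17 = 8.

x ≡ 19031 (mod 44880).


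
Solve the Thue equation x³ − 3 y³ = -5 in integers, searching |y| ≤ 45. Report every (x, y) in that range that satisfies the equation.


The equation is x³ - 3y³ = -5. For fixed y, x³ = 3·y³ − 5, so a solution requires the RHS to be a perfect cube.
Strategy: iterate y from -45 to 45, compute RHS = 3·y³ − 5, and check whether it is a (positive or negative) perfect cube.
Check small values of y:
  y = 0: RHS = -5 is not a perfect cube.
  y = 1: RHS = -2 is not a perfect cube.
  y = -1: RHS = -8 = (-2)³ ⇒ x = -2 works.
  y = 2: RHS = 19 is not a perfect cube.
  y = -2: RHS = -29 is not a perfect cube.
  y = 3: RHS = 76 is not a perfect cube.
  y = -3: RHS = -86 is not a perfect cube.
Continuing the search up to |y| = 45 finds no further solutions beyond those listed.
Collected solutions: (-2, -1).

Solutions (with |y| ≤ 45): (-2, -1).


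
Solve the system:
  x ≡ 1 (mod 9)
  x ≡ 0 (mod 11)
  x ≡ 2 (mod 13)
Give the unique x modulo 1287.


Moduli 9, 11, 13 are pairwise coprime; by CRT there is a unique solution modulo M = 9 · 11 · 13 = 1287.
Solve pairwise, accumulating the modulus:
  Start with x ≡ 1 (mod 9).
  Combine with x ≡ 0 (mod 11): since gcd(9, 11) = 1, we get a unique residue mod 99.
    Write x = 1 + 9·t and substitute into x ≡ 0 (mod 11): 9·t ≡ 0 − 1 = -1 (mod 11).
    Reduce coefficients mod 11: 9·t ≡ 10 (mod 11).
    The inverse of 9 mod 11 is 5 (since 9·5 = 45 = 4·11 + 1), so t ≡ 5·10 = 50 ≡ 6 (mod 11).
    Then x = 1 + 9·6 = 55, valid modulo lcm(9, 11) = 99: x ≡ 55 (mod 99).
  Combine with x ≡ 2 (mod 13): since gcd(99, 13) = 1, we get a unique residue mod 1287.
    Write x = 55 + 99·t and substitute into x ≡ 2 (mod 13): 99·t ≡ 2 − 55 = -53 (mod 13).
    Reduce coefficients mod 13: 8·t ≡ 12 (mod 13).
    The inverse of 8 mod 13 is 5 (since 8·5 = 40 = 3·13 + 1), so t ≡ 5·12 = 60 ≡ 8 (mod 13).
    Then x = 55 + 99·8 = 847, valid modulo lcm(99, 13) = 1287: x ≡ 847 (mod 1287).
Verify: 847 mod 9 = 1 ✓, 847 mod 11 = 0 ✓, 847 mod 13 = 2 ✓.

x ≡ 847 (mod 1287).


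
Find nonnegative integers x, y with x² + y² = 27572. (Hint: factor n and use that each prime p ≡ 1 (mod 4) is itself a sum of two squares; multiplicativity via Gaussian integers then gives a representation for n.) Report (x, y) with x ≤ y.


Step 1: Factor n = 27572 = 2^2 · 61 · 113.
Step 2: Check the mod-4 condition on each prime factor: 2 = 2 (special); 61 ≡ 1 (mod 4), exponent 1; 113 ≡ 1 (mod 4), exponent 1.
All primes ≡ 3 (mod 4) appear to even exponent (or don't appear), so by the two-squares theorem n IS expressible as a sum of two squares.
Step 3: Build a representation. Group n = k² · m with k = 2 and m = 61 · 113 = 6893 (a product of primes ≡ 1 (mod 4)); a representation of m scales to one of n via (k·x)² + (k·y)² = k²(x² + y²). Each prime p ≡ 1 (mod 4) is itself a sum of two squares; find a² by testing p − a² for a perfect square:
  61: 61 − 1² = 60, 61 − 2² = 57, 61 − 3² = 52, 61 − 4² = 45, 61 − 5² = 36 = 6² ⇒ 61 = 5² + 6².
  113: 113 − 1² = 112, 113 − 2² = 109, 113 − 3² = 104, 113 − 4² = 97, 113 − 5² = 88, 113 − 6² = 77, 113 − 7² = 64 = 8² ⇒ 113 = 7² + 8².
  Combine using the Brahmagupta–Fibonacci identity (a² + b²)(c² + d²) = (ac − bd)² + (ad + bc)² = (ac + bd)² + (ad − bc)²:
  61 · 113 = 6893: from (5² + 6²)(7² + 8²), take (5·7 − 6·8, 5·8 + 6·7) = (35 − 48, 40 + 42) = (-13, 82); dropping signs (only squares matter) gives (13, 82); check 13² + 82² = 169 + 6724 = 6893 ✓.
  Scale by k = 2: (2·13, 2·82) = (26, 164).
Step 4: Order so x ≤ y and verify: 26² + 164² = 676 + 26896 = 27572 = n. ✓

n = 27572 = 26² + 164² (one valid representation with x ≤ y).


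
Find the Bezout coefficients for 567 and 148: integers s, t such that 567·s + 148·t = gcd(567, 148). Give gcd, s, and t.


Euclidean algorithm on (567, 148) — divide until remainder is 0:
  567 = 3 · 148 + 123
  148 = 1 · 123 + 25
  123 = 4 · 25 + 23
  25 = 1 · 23 + 2
  23 = 11 · 2 + 1
  2 = 2 · 1 + 0
gcd(567, 148) = 1.
Track Bezout coefficients alongside the remainders: start with r₀ = 567 = a·1 + b·0 (s = 1, t = 0) and r₁ = 148 = a·0 + b·1 (s = 0, t = 1); each new remainder r_{k+1} = r_{k-1} − q_k·r_k inherits s_{k+1} = s_{k-1} − q_k·s_k, t_{k+1} = t_{k-1} − q_k·t_k, so r_k = a·s_k + b·t_k at every step:
  q = 3: r = 123, s = 1 − 3·0 = 1, t = 0 − 3·1 = -3  (check: 567·1 + 148·(-3) = 123)
  q = 1: r = 25, s = 0 − 1·1 = -1, t = 1 − 1·(-3) = 4  (check: 567·(-1) + 148·4 = 25)
  q = 4: r = 23, s = 1 − 4·(-1) = 5, t = -3 − 4·4 = -19  (check: 567·5 + 148·(-19) = 23)
  q = 1: r = 2, s = -1 − 1·5 = -6, t = 4 − 1·(-19) = 23  (check: 567·(-6) + 148·23 = 2)
  q = 11: r = 1, s = 5 − 11·(-6) = 71, t = -19 − 11·23 = -272  (check: 567·71 + 148·(-272) = 1)
The row with r = 1 (the gcd) gives the Bezout coefficients s = 71, t = -272.
Result: 567 · (71) + 148 · (-272) = 1.

gcd(567, 148) = 1; s = 71, t = -272 (check: 567·71 + 148·(-272) = 1).


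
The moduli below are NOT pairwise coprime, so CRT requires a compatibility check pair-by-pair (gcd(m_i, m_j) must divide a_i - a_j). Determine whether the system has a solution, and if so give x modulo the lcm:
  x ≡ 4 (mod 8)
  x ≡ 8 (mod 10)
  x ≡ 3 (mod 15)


Moduli 8, 10, 15 are not pairwise coprime, so CRT works modulo lcm(m_i) when all pairwise compatibility conditions hold.
Pairwise compatibility: gcd(m_i, m_j) must divide a_i - a_j for every pair.
Merge one congruence at a time:
  Start: x ≡ 4 (mod 8).
  Combine with x ≡ 8 (mod 10): gcd(8, 10) = 2; 8 - 4 = 4, which IS divisible by 2, so compatible.
    Write x = 4 + 8·t and substitute into x ≡ 8 (mod 10): 8·t ≡ 8 − 4 = 4 (mod 10).
    Divide the congruence (and modulus) by g = 2: 4·t ≡ 2 (mod 5).
    The inverse of 4 mod 5 is 4 (since 4·4 = 16 = 3·5 + 1), so t ≡ 4·2 = 8 ≡ 3 (mod 5).
    Then x = 4 + 8·3 = 28, valid modulo lcm(8, 10) = 40: x ≡ 28 (mod 40).
  Combine with x ≡ 3 (mod 15): gcd(40, 15) = 5; 3 - 28 = -25, which IS divisible by 5, so compatible.
    Write x = 28 + 40·t and substitute into x ≡ 3 (mod 15): 40·t ≡ 3 − 28 = -25 (mod 15).
    Divide the congruence (and modulus) by g = 5: 8·t ≡ -5 (mod 3).
    Reduce coefficients mod 3: 2·t ≡ 1 (mod 3).
    The inverse of 2 mod 3 is 2 (since 2·2 = 4 = 1·3 + 1), so t ≡ 2·1 = 2 ≡ 2 (mod 3).
    Then x = 28 + 40·2 = 108, valid modulo lcm(40, 15) = 120: x ≡ 108 (mod 120).
Verify: 108 mod 8 = 4, 108 mod 10 = 8, 108 mod 15 = 3.

x ≡ 108 (mod 120).


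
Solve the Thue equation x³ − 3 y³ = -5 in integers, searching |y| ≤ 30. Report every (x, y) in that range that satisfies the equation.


The equation is x³ - 3y³ = -5. For fixed y, x³ = 3·y³ − 5, so a solution requires the RHS to be a perfect cube.
Strategy: iterate y from -30 to 30, compute RHS = 3·y³ − 5, and check whether it is a (positive or negative) perfect cube.
Check small values of y:
  y = 0: RHS = -5 is not a perfect cube.
  y = 1: RHS = -2 is not a perfect cube.
  y = -1: RHS = -8 = (-2)³ ⇒ x = -2 works.
  y = 2: RHS = 19 is not a perfect cube.
  y = -2: RHS = -29 is not a perfect cube.
  y = 3: RHS = 76 is not a perfect cube.
  y = -3: RHS = -86 is not a perfect cube.
Continuing the search up to |y| = 30 finds no further solutions beyond those listed.
Collected solutions: (-2, -1).

Solutions (with |y| ≤ 30): (-2, -1).


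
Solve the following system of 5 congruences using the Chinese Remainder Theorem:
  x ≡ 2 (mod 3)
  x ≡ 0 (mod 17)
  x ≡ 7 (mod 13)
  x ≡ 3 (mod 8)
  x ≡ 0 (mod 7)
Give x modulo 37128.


Product of moduli M = 3 · 17 · 13 · 8 · 7 = 37128.
Merge one congruence at a time:
  Start: x ≡ 2 (mod 3).
  Combine with x ≡ 0 (mod 17); new modulus lcm = 51.
    Write x = 2 + 3·t and substitute into x ≡ 0 (mod 17): 3·t ≡ 0 − 2 = -2 (mod 17).
    Reduce coefficients mod 17: 3·t ≡ 15 (mod 17).
    The inverse of 3 mod 17 is 6 (since 3·6 = 18 = 1·17 + 1), so t ≡ 6·15 = 90 ≡ 5 (mod 17).
    Then x = 2 + 3·5 = 17, valid modulo lcm(3, 17) = 51: x ≡ 17 (mod 51).
  Combine with x ≡ 7 (mod 13); new modulus lcm = 663.
    Write x = 17 + 51·t and substitute into x ≡ 7 (mod 13): 51·t ≡ 7 − 17 = -10 (mod 13).
    Reduce coefficients mod 13: 12·t ≡ 3 (mod 13).
    The inverse of 12 mod 13 is 12 (since 12·12 = 144 = 11·13 + 1), so t ≡ 12·3 = 36 ≡ 10 (mod 13).
    Then x = 17 + 51·10 = 527, valid modulo lcm(51, 13) = 663: x ≡ 527 (mod 663).
  Combine with x ≡ 3 (mod 8); new modulus lcm = 5304.
    Write x = 527 + 663·t and substitute into x ≡ 3 (mod 8): 663·t ≡ 3 − 527 = -524 (mod 8).
    Reduce coefficients mod 8: 7·t ≡ 4 (mod 8).
    The inverse of 7 mod 8 is 7 (since 7·7 = 49 = 6·8 + 1), so t ≡ 7·4 = 28 ≡ 4 (mod 8).
    Then x = 527 + 663·4 = 3179, valid modulo lcm(663, 8) = 5304: x ≡ 3179 (mod 5304).
  Combine with x ≡ 0 (mod 7); new modulus lcm = 37128.
    Write x = 3179 + 5304·t and substitute into x ≡ 0 (mod 7): 5304·t ≡ 0 − 3179 = -3179 (mod 7).
    Reduce coefficients mod 7: 5·t ≡ 6 (mod 7).
    The inverse of 5 mod 7 is 3 (since 5·3 = 15 = 2·7 + 1), so t ≡ 3·6 = 18 ≡ 4 (mod 7).
    Then x = 3179 + 5304·4 = 24395, valid modulo lcm(5304, 7) = 37128: x ≡ 24395 (mod 37128).
Verify against each original: 24395 mod 3 = 2, 24395 mod 17 = 0, 24395 mod 13 = 7, 24395 mod 8 = 3, 24395 mod 7 = 0.

x ≡ 24395 (mod 37128).


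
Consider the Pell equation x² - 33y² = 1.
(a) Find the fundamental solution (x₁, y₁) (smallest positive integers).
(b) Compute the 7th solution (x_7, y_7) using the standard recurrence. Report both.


Step 1: Find the fundamental solution (x₁, y₁) of x² - 33y² = 1.
  Expand √33 as a continued fraction. a₀ = ⌊√33⌋ = 5; iterate m_{k+1} = d_k·a_k − m_k, d_{k+1} = (33 − m_{k+1}²)/d_k, a_{k+1} = ⌊(a₀ + m_{k+1})/d_{k+1}⌋ (starting m₀ = 0, d₀ = 1), with convergents p_k = a_k·p_{k-1} + p_{k-2}, q_k = a_k·q_{k-1} + q_{k-2} (p₋₁ = 1, q₋₁ = 0):
  k = 0: a₀ = 5; p₀/q₀ = 5/1; p₀² − 33·q₀² = 25 − 33 = -8.
  k = 1: m = 5, d = 8, a = ⌊(5 + 5)/8⌋ = 1; p/q = (1·5 + 1)/(1·1 + 0) = 6/1; p² − 33·q² = 36 − 33 = 3.
  k = 2: m = 3, d = 3, a = ⌊(5 + 3)/3⌋ = 2; p/q = (2·6 + 5)/(2·1 + 1) = 17/3; p² − 33·q² = 289 − 297 = -8.
  k = 3: m = 3, d = 8, a = ⌊(5 + 3)/8⌋ = 1; p/q = (1·17 + 6)/(1·3 + 1) = 23/4; p² − 33·q² = 529 − 528 = 1.
  The first convergent with p² − 33·q² = 1 gives the fundamental solution (x₁, y₁) = (23, 4).
Step 2: Apply the recurrence (x_{n+1}, y_{n+1}) = (x₁x_n + 33y₁y_n, x₁y_n + y₁x_n) repeatedly.
  From (x_1, y_1) = (23, 4): x_2 = 23·23 + 33·4·4 = 1057; y_2 = 23·4 + 4·23 = 184.
  From (x_2, y_2) = (1057, 184): x_3 = 23·1057 + 33·4·184 = 48599; y_3 = 23·184 + 4·1057 = 8460.
  From (x_3, y_3) = (48599, 8460): x_4 = 23·48599 + 33·4·8460 = 2234497; y_4 = 23·8460 + 4·48599 = 388976.
  From (x_4, y_4) = (2234497, 388976): x_5 = 23·2234497 + 33·4·388976 = 102738263; y_5 = 23·388976 + 4·2234497 = 17884436.
  From (x_5, y_5) = (102738263, 17884436): x_6 = 23·102738263 + 33·4·17884436 = 4723725601; y_6 = 23·17884436 + 4·102738263 = 822295080.
  From (x_6, y_6) = (4723725601, 822295080): x_7 = 23·4723725601 + 33·4·822295080 = 217188639383; y_7 = 23·822295080 + 4·4723725601 = 37807689244.
Step 3: Verify x_7² - 33·y_7² = 47170905077038818620689 - 47170905077038818620688 = 1 (should be 1). ✓

(x_1, y_1) = (23, 4); (x_7, y_7) = (217188639383, 37807689244).


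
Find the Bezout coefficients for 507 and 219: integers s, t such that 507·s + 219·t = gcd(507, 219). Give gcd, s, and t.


Euclidean algorithm on (507, 219) — divide until remainder is 0:
  507 = 2 · 219 + 69
  219 = 3 · 69 + 12
  69 = 5 · 12 + 9
  12 = 1 · 9 + 3
  9 = 3 · 3 + 0
gcd(507, 219) = 3.
Track Bezout coefficients alongside the remainders: start with r₀ = 507 = a·1 + b·0 (s = 1, t = 0) and r₁ = 219 = a·0 + b·1 (s = 0, t = 1); each new remainder r_{k+1} = r_{k-1} − q_k·r_k inherits s_{k+1} = s_{k-1} − q_k·s_k, t_{k+1} = t_{k-1} − q_k·t_k, so r_k = a·s_k + b·t_k at every step:
  q = 2: r = 69, s = 1 − 2·0 = 1, t = 0 − 2·1 = -2  (check: 507·1 + 219·(-2) = 69)
  q = 3: r = 12, s = 0 − 3·1 = -3, t = 1 − 3·(-2) = 7  (check: 507·(-3) + 219·7 = 12)
  q = 5: r = 9, s = 1 − 5·(-3) = 16, t = -2 − 5·7 = -37  (check: 507·16 + 219·(-37) = 9)
  q = 1: r = 3, s = -3 − 1·16 = -19, t = 7 − 1·(-37) = 44  (check: 507·(-19) + 219·44 = 3)
The row with r = 3 (the gcd) gives the Bezout coefficients s = -19, t = 44.
Result: 507 · (-19) + 219 · (44) = 3.

gcd(507, 219) = 3; s = -19, t = 44 (check: 507·(-19) + 219·44 = 3).


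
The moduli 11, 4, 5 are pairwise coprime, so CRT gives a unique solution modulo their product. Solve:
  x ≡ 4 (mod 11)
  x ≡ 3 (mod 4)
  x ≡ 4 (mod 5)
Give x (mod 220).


Moduli 11, 4, 5 are pairwise coprime; by CRT there is a unique solution modulo M = 11 · 4 · 5 = 220.
Solve pairwise, accumulating the modulus:
  Start with x ≡ 4 (mod 11).
  Combine with x ≡ 3 (mod 4): since gcd(11, 4) = 1, we get a unique residue mod 44.
    Write x = 4 + 11·t and substitute into x ≡ 3 (mod 4): 11·t ≡ 3 − 4 = -1 (mod 4).
    Reduce coefficients mod 4: 3·t ≡ 3 (mod 4).
    The inverse of 3 mod 4 is 3 (since 3·3 = 9 = 2·4 + 1), so t ≡ 3·3 = 9 ≡ 1 (mod 4).
    Then x = 4 + 11·1 = 15, valid modulo lcm(11, 4) = 44: x ≡ 15 (mod 44).
  Combine with x ≡ 4 (mod 5): since gcd(44, 5) = 1, we get a unique residue mod 220.
    Write x = 15 + 44·t and substitute into x ≡ 4 (mod 5): 44·t ≡ 4 − 15 = -11 (mod 5).
    Reduce coefficients mod 5: 4·t ≡ 4 (mod 5).
    The inverse of 4 mod 5 is 4 (since 4·4 = 16 = 3·5 + 1), so t ≡ 4·4 = 16 ≡ 1 (mod 5).
    Then x = 15 + 44·1 = 59, valid modulo lcm(44, 5) = 220: x ≡ 59 (mod 220).
Verify: 59 mod 11 = 4 ✓, 59 mod 4 = 3 ✓, 59 mod 5 = 4 ✓.

x ≡ 59 (mod 220).


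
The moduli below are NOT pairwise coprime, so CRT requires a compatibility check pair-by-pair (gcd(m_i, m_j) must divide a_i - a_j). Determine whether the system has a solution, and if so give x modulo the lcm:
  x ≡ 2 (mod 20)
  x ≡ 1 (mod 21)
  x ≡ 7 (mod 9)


Moduli 20, 21, 9 are not pairwise coprime, so CRT works modulo lcm(m_i) when all pairwise compatibility conditions hold.
Pairwise compatibility: gcd(m_i, m_j) must divide a_i - a_j for every pair.
Merge one congruence at a time:
  Start: x ≡ 2 (mod 20).
  Combine with x ≡ 1 (mod 21): gcd(20, 21) = 1; 1 - 2 = -1, which IS divisible by 1, so compatible.
    Write x = 2 + 20·t and substitute into x ≡ 1 (mod 21): 20·t ≡ 1 − 2 = -1 (mod 21).
    Reduce coefficients mod 21: 20·t ≡ 20 (mod 21).
    The inverse of 20 mod 21 is 20 (since 20·20 = 400 = 19·21 + 1), so t ≡ 20·20 = 400 ≡ 1 (mod 21).
    Then x = 2 + 20·1 = 22, valid modulo lcm(20, 21) = 420: x ≡ 22 (mod 420).
  Combine with x ≡ 7 (mod 9): gcd(420, 9) = 3; 7 - 22 = -15, which IS divisible by 3, so compatible.
    Write x = 22 + 420·t and substitute into x ≡ 7 (mod 9): 420·t ≡ 7 − 22 = -15 (mod 9).
    Divide the congruence (and modulus) by g = 3: 140·t ≡ -5 (mod 3).
    Reduce coefficients mod 3: 2·t ≡ 1 (mod 3).
    The inverse of 2 mod 3 is 2 (since 2·2 = 4 = 1·3 + 1), so t ≡ 2·1 = 2 ≡ 2 (mod 3).
    Then x = 22 + 420·2 = 862, valid modulo lcm(420, 9) = 1260: x ≡ 862 (mod 1260).
Verify: 862 mod 20 = 2, 862 mod 21 = 1, 862 mod 9 = 7.

x ≡ 862 (mod 1260).


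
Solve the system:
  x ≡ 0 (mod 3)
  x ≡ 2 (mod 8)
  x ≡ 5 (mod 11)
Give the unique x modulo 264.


Moduli 3, 8, 11 are pairwise coprime; by CRT there is a unique solution modulo M = 3 · 8 · 11 = 264.
Solve pairwise, accumulating the modulus:
  Start with x ≡ 0 (mod 3).
  Combine with x ≡ 2 (mod 8): since gcd(3, 8) = 1, we get a unique residue mod 24.
    Write x = 0 + 3·t and substitute into x ≡ 2 (mod 8): 3·t ≡ 2 − 0 = 2 (mod 8).
    The inverse of 3 mod 8 is 3 (since 3·3 = 9 = 1·8 + 1), so t ≡ 3·2 = 6 ≡ 6 (mod 8).
    Then x = 0 + 3·6 = 18, valid modulo lcm(3, 8) = 24: x ≡ 18 (mod 24).
  Combine with x ≡ 5 (mod 11): since gcd(24, 11) = 1, we get a unique residue mod 264.
    Write x = 18 + 24·t and substitute into x ≡ 5 (mod 11): 24·t ≡ 5 − 18 = -13 (mod 11).
    Reduce coefficients mod 11: 2·t ≡ 9 (mod 11).
    The inverse of 2 mod 11 is 6 (since 2·6 = 12 = 1·11 + 1), so t ≡ 6·9 = 54 ≡ 10 (mod 11).
    Then x = 18 + 24·10 = 258, valid modulo lcm(24, 11) = 264: x ≡ 258 (mod 264).
Verify: 258 mod 3 = 0 ✓, 258 mod 8 = 2 ✓, 258 mod 11 = 5 ✓.

x ≡ 258 (mod 264).


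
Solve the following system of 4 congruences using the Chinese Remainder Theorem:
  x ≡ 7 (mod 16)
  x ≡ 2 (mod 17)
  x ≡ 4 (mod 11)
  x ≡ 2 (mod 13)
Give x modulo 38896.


Product of moduli M = 16 · 17 · 11 · 13 = 38896.
Merge one congruence at a time:
  Start: x ≡ 7 (mod 16).
  Combine with x ≡ 2 (mod 17); new modulus lcm = 272.
    Write x = 7 + 16·t and substitute into x ≡ 2 (mod 17): 16·t ≡ 2 − 7 = -5 (mod 17).
    Reduce coefficients mod 17: 16·t ≡ 12 (mod 17).
    The inverse of 16 mod 17 is 16 (since 16·16 = 256 = 15·17 + 1), so t ≡ 16·12 = 192 ≡ 5 (mod 17).
    Then x = 7 + 16·5 = 87, valid modulo lcm(16, 17) = 272: x ≡ 87 (mod 272).
  Combine with x ≡ 4 (mod 11); new modulus lcm = 2992.
    Write x = 87 + 272·t and substitute into x ≡ 4 (mod 11): 272·t ≡ 4 − 87 = -83 (mod 11).
    Reduce coefficients mod 11: 8·t ≡ 5 (mod 11).
    The inverse of 8 mod 11 is 7 (since 8·7 = 56 = 5·11 + 1), so t ≡ 7·5 = 35 ≡ 2 (mod 11).
    Then x = 87 + 272·2 = 631, valid modulo lcm(272, 11) = 2992: x ≡ 631 (mod 2992).
  Combine with x ≡ 2 (mod 13); new modulus lcm = 38896.
    Write x = 631 + 2992·t and substitute into x ≡ 2 (mod 13): 2992·t ≡ 2 − 631 = -629 (mod 13).
    Reduce coefficients mod 13: 2·t ≡ 8 (mod 13).
    The inverse of 2 mod 13 is 7 (since 2·7 = 14 = 1·13 + 1), so t ≡ 7·8 = 56 ≡ 4 (mod 13).
    Then x = 631 + 2992·4 = 12599, valid modulo lcm(2992, 13) = 38896: x ≡ 12599 (mod 38896).
Verify against each original: 12599 mod 16 = 7, 12599 mod 17 = 2, 12599 mod 11 = 4, 12599 mod 13 = 2.

x ≡ 12599 (mod 38896).


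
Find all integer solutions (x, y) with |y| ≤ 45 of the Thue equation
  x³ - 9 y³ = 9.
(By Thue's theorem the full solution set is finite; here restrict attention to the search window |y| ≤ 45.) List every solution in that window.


The equation is x³ - 9y³ = 9. For fixed y, x³ = 9·y³ + 9, so a solution requires the RHS to be a perfect cube.
Strategy: iterate y from -45 to 45, compute RHS = 9·y³ + 9, and check whether it is a (positive or negative) perfect cube.
Check small values of y:
  y = 0: RHS = 9 is not a perfect cube.
  y = 1: RHS = 18 is not a perfect cube.
  y = -1: RHS = 0 = (0)³ ⇒ x = 0 works.
  y = 2: RHS = 81 is not a perfect cube.
  y = -2: RHS = -63 is not a perfect cube.
  y = 3: RHS = 252 is not a perfect cube.
  y = -3: RHS = -234 is not a perfect cube.
Continuing the search up to |y| = 45 finds no further solutions beyond those listed.
Collected solutions: (0, -1).

Solutions (with |y| ≤ 45): (0, -1).


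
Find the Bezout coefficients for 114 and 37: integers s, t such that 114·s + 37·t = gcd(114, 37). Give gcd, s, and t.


Euclidean algorithm on (114, 37) — divide until remainder is 0:
  114 = 3 · 37 + 3
  37 = 12 · 3 + 1
  3 = 3 · 1 + 0
gcd(114, 37) = 1.
Track Bezout coefficients alongside the remainders: start with r₀ = 114 = a·1 + b·0 (s = 1, t = 0) and r₁ = 37 = a·0 + b·1 (s = 0, t = 1); each new remainder r_{k+1} = r_{k-1} − q_k·r_k inherits s_{k+1} = s_{k-1} − q_k·s_k, t_{k+1} = t_{k-1} − q_k·t_k, so r_k = a·s_k + b·t_k at every step:
  q = 3: r = 3, s = 1 − 3·0 = 1, t = 0 − 3·1 = -3  (check: 114·1 + 37·(-3) = 3)
  q = 12: r = 1, s = 0 − 12·1 = -12, t = 1 − 12·(-3) = 37  (check: 114·(-12) + 37·37 = 1)
The row with r = 1 (the gcd) gives the Bezout coefficients s = -12, t = 37.
Result: 114 · (-12) + 37 · (37) = 1.

gcd(114, 37) = 1; s = -12, t = 37 (check: 114·(-12) + 37·37 = 1).


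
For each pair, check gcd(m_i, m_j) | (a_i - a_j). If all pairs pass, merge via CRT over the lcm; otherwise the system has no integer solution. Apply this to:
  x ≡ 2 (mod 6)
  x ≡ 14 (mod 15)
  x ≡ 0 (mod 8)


Moduli 6, 15, 8 are not pairwise coprime, so CRT works modulo lcm(m_i) when all pairwise compatibility conditions hold.
Pairwise compatibility: gcd(m_i, m_j) must divide a_i - a_j for every pair.
Merge one congruence at a time:
  Start: x ≡ 2 (mod 6).
  Combine with x ≡ 14 (mod 15): gcd(6, 15) = 3; 14 - 2 = 12, which IS divisible by 3, so compatible.
    Write x = 2 + 6·t and substitute into x ≡ 14 (mod 15): 6·t ≡ 14 − 2 = 12 (mod 15).
    Divide the congruence (and modulus) by g = 3: 2·t ≡ 4 (mod 5).
    The inverse of 2 mod 5 is 3 (since 2·3 = 6 = 1·5 + 1), so t ≡ 3·4 = 12 ≡ 2 (mod 5).
    Then x = 2 + 6·2 = 14, valid modulo lcm(6, 15) = 30: x ≡ 14 (mod 30).
  Combine with x ≡ 0 (mod 8): gcd(30, 8) = 2; 0 - 14 = -14, which IS divisible by 2, so compatible.
    Write x = 14 + 30·t and substitute into x ≡ 0 (mod 8): 30·t ≡ 0 − 14 = -14 (mod 8).
    Divide the congruence (and modulus) by g = 2: 15·t ≡ -7 (mod 4).
    Reduce coefficients mod 4: 3·t ≡ 1 (mod 4).
    The inverse of 3 mod 4 is 3 (since 3·3 = 9 = 2·4 + 1), so t ≡ 3·1 = 3 ≡ 3 (mod 4).
    Then x = 14 + 30·3 = 104, valid modulo lcm(30, 8) = 120: x ≡ 104 (mod 120).
Verify: 104 mod 6 = 2, 104 mod 15 = 14, 104 mod 8 = 0.

x ≡ 104 (mod 120).


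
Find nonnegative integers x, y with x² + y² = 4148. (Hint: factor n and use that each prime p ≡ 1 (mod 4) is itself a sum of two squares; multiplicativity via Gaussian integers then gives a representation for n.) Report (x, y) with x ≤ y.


Step 1: Factor n = 4148 = 2^2 · 17 · 61.
Step 2: Check the mod-4 condition on each prime factor: 2 = 2 (special); 17 ≡ 1 (mod 4), exponent 1; 61 ≡ 1 (mod 4), exponent 1.
All primes ≡ 3 (mod 4) appear to even exponent (or don't appear), so by the two-squares theorem n IS expressible as a sum of two squares.
Step 3: Build a representation. Group n = k² · m with k = 2 and m = 17 · 61 = 1037 (a product of primes ≡ 1 (mod 4)); a representation of m scales to one of n via (k·x)² + (k·y)² = k²(x² + y²). Each prime p ≡ 1 (mod 4) is itself a sum of two squares; find a² by testing p − a² for a perfect square:
  17: 17 − 1² = 16 = 4² ⇒ 17 = 1² + 4².
  61: 61 − 1² = 60, 61 − 2² = 57, 61 − 3² = 52, 61 − 4² = 45, 61 − 5² = 36 = 6² ⇒ 61 = 5² + 6².
  Combine using the Brahmagupta–Fibonacci identity (a² + b²)(c² + d²) = (ac − bd)² + (ad + bc)² = (ac + bd)² + (ad − bc)²:
  17 · 61 = 1037: from (1² + 4²)(5² + 6²), take (1·5 − 4·6, 1·6 + 4·5) = (5 − 24, 6 + 20) = (-19, 26); dropping signs (only squares matter) gives (19, 26); check 19² + 26² = 361 + 676 = 1037 ✓.
  Scale by k = 2: (2·19, 2·26) = (38, 52).
Step 4: Order so x ≤ y and verify: 38² + 52² = 1444 + 2704 = 4148 = n. ✓

n = 4148 = 38² + 52² (one valid representation with x ≤ y).


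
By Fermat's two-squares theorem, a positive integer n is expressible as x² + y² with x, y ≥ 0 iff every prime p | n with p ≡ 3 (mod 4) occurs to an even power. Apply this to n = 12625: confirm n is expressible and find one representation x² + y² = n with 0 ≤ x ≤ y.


Step 1: Factor n = 12625 = 5^3 · 101.
Step 2: Check the mod-4 condition on each prime factor: 5 ≡ 1 (mod 4), exponent 3; 101 ≡ 1 (mod 4), exponent 1.
All primes ≡ 3 (mod 4) appear to even exponent (or don't appear), so by the two-squares theorem n IS expressible as a sum of two squares.
Step 3: Build a representation. Group n = k² · m with k = 5 and m = 5 · 101 = 505 (a product of primes ≡ 1 (mod 4)); a representation of m scales to one of n via (k·x)² + (k·y)² = k²(x² + y²). Each prime p ≡ 1 (mod 4) is itself a sum of two squares; find a² by testing p − a² for a perfect square:
  5: 5 − 1² = 4 = 2² ⇒ 5 = 1² + 2².
  101: 101 − 1² = 100 = 10² ⇒ 101 = 1² + 10².
  Combine using the Brahmagupta–Fibonacci identity (a² + b²)(c² + d²) = (ac − bd)² + (ad + bc)² = (ac + bd)² + (ad − bc)²:
  5 · 101 = 505: from (1² + 2²)(1² + 10²), take (1·1 − 2·10, 1·10 + 2·1) = (1 − 20, 10 + 2) = (-19, 12); dropping signs (only squares matter) gives (19, 12); check 19² + 12² = 361 + 144 = 505 ✓.
  Scale by k = 5: (5·19, 5·12) = (95, 60).
Step 4: Order so x ≤ y and verify: 60² + 95² = 3600 + 9025 = 12625 = n. ✓

n = 12625 = 60² + 95² (one valid representation with x ≤ y).


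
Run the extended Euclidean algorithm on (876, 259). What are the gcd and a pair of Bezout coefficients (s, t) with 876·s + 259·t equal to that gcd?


Euclidean algorithm on (876, 259) — divide until remainder is 0:
  876 = 3 · 259 + 99
  259 = 2 · 99 + 61
  99 = 1 · 61 + 38
  61 = 1 · 38 + 23
  38 = 1 · 23 + 15
  23 = 1 · 15 + 8
  15 = 1 · 8 + 7
  8 = 1 · 7 + 1
  7 = 7 · 1 + 0
gcd(876, 259) = 1.
Track Bezout coefficients alongside the remainders: start with r₀ = 876 = a·1 + b·0 (s = 1, t = 0) and r₁ = 259 = a·0 + b·1 (s = 0, t = 1); each new remainder r_{k+1} = r_{k-1} − q_k·r_k inherits s_{k+1} = s_{k-1} − q_k·s_k, t_{k+1} = t_{k-1} − q_k·t_k, so r_k = a·s_k + b·t_k at every step:
  q = 3: r = 99, s = 1 − 3·0 = 1, t = 0 − 3·1 = -3  (check: 876·1 + 259·(-3) = 99)
  q = 2: r = 61, s = 0 − 2·1 = -2, t = 1 − 2·(-3) = 7  (check: 876·(-2) + 259·7 = 61)
  q = 1: r = 38, s = 1 − 1·(-2) = 3, t = -3 − 1·7 = -10  (check: 876·3 + 259·(-10) = 38)
  q = 1: r = 23, s = -2 − 1·3 = -5, t = 7 − 1·(-10) = 17  (check: 876·(-5) + 259·17 = 23)
  q = 1: r = 15, s = 3 − 1·(-5) = 8, t = -10 − 1·17 = -27  (check: 876·8 + 259·(-27) = 15)
  q = 1: r = 8, s = -5 − 1·8 = -13, t = 17 − 1·(-27) = 44  (check: 876·(-13) + 259·44 = 8)
  q = 1: r = 7, s = 8 − 1·(-13) = 21, t = -27 − 1·44 = -71  (check: 876·21 + 259·(-71) = 7)
  q = 1: r = 1, s = -13 − 1·21 = -34, t = 44 − 1·(-71) = 115  (check: 876·(-34) + 259·115 = 1)
The row with r = 1 (the gcd) gives the Bezout coefficients s = -34, t = 115.
Result: 876 · (-34) + 259 · (115) = 1.

gcd(876, 259) = 1; s = -34, t = 115 (check: 876·(-34) + 259·115 = 1).


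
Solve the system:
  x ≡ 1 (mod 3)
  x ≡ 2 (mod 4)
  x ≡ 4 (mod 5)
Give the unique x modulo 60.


Moduli 3, 4, 5 are pairwise coprime; by CRT there is a unique solution modulo M = 3 · 4 · 5 = 60.
Solve pairwise, accumulating the modulus:
  Start with x ≡ 1 (mod 3).
  Combine with x ≡ 2 (mod 4): since gcd(3, 4) = 1, we get a unique residue mod 12.
    Write x = 1 + 3·t and substitute into x ≡ 2 (mod 4): 3·t ≡ 2 − 1 = 1 (mod 4).
    The inverse of 3 mod 4 is 3 (since 3·3 = 9 = 2·4 + 1), so t ≡ 3·1 = 3 ≡ 3 (mod 4).
    Then x = 1 + 3·3 = 10, valid modulo lcm(3, 4) = 12: x ≡ 10 (mod 12).
  Combine with x ≡ 4 (mod 5): since gcd(12, 5) = 1, we get a unique residue mod 60.
    Write x = 10 + 12·t and substitute into x ≡ 4 (mod 5): 12·t ≡ 4 − 10 = -6 (mod 5).
    Reduce coefficients mod 5: 2·t ≡ 4 (mod 5).
    The inverse of 2 mod 5 is 3 (since 2·3 = 6 = 1·5 + 1), so t ≡ 3·4 = 12 ≡ 2 (mod 5).
    Then x = 10 + 12·2 = 34, valid modulo lcm(12, 5) = 60: x ≡ 34 (mod 60).
Verify: 34 mod 3 = 1 ✓, 34 mod 4 = 2 ✓, 34 mod 5 = 4 ✓.

x ≡ 34 (mod 60).


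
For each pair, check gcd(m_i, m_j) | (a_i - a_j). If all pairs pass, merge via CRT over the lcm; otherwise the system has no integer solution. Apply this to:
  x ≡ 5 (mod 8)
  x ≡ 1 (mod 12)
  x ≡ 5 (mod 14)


Moduli 8, 12, 14 are not pairwise coprime, so CRT works modulo lcm(m_i) when all pairwise compatibility conditions hold.
Pairwise compatibility: gcd(m_i, m_j) must divide a_i - a_j for every pair.
Merge one congruence at a time:
  Start: x ≡ 5 (mod 8).
  Combine with x ≡ 1 (mod 12): gcd(8, 12) = 4; 1 - 5 = -4, which IS divisible by 4, so compatible.
    Write x = 5 + 8·t and substitute into x ≡ 1 (mod 12): 8·t ≡ 1 − 5 = -4 (mod 12).
    Divide the congruence (and modulus) by g = 4: 2·t ≡ -1 (mod 3).
    Reduce coefficients mod 3: 2·t ≡ 2 (mod 3).
    The inverse of 2 mod 3 is 2 (since 2·2 = 4 = 1·3 + 1), so t ≡ 2·2 = 4 ≡ 1 (mod 3).
    Then x = 5 + 8·1 = 13, valid modulo lcm(8, 12) = 24: x ≡ 13 (mod 24).
  Combine with x ≡ 5 (mod 14): gcd(24, 14) = 2; 5 - 13 = -8, which IS divisible by 2, so compatible.
    Write x = 13 + 24·t and substitute into x ≡ 5 (mod 14): 24·t ≡ 5 − 13 = -8 (mod 14).
    Divide the congruence (and modulus) by g = 2: 12·t ≡ -4 (mod 7).
    Reduce coefficients mod 7: 5·t ≡ 3 (mod 7).
    The inverse of 5 mod 7 is 3 (since 5·3 = 15 = 2·7 + 1), so t ≡ 3·3 = 9 ≡ 2 (mod 7).
    Then x = 13 + 24·2 = 61, valid modulo lcm(24, 14) = 168: x ≡ 61 (mod 168).
Verify: 61 mod 8 = 5, 61 mod 12 = 1, 61 mod 14 = 5.

x ≡ 61 (mod 168).
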